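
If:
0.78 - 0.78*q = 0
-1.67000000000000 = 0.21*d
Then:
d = -7.95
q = 1.00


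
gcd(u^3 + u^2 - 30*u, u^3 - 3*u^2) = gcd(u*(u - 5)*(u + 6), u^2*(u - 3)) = u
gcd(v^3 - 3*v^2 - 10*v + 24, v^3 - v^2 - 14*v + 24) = v - 2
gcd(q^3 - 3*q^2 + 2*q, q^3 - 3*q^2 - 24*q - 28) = 1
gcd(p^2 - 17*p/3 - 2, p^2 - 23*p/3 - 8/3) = p + 1/3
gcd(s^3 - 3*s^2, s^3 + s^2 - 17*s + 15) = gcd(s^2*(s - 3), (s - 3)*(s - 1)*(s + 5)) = s - 3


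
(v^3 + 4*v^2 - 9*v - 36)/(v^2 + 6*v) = (v^3 + 4*v^2 - 9*v - 36)/(v*(v + 6))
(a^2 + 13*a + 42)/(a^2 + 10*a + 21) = (a + 6)/(a + 3)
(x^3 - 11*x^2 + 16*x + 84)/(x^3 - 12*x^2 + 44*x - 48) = (x^2 - 5*x - 14)/(x^2 - 6*x + 8)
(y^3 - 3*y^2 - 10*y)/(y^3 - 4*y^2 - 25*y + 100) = y*(y + 2)/(y^2 + y - 20)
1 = 1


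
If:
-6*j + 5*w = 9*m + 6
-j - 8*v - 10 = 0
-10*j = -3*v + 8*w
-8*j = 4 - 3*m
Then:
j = -1302/2335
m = -1076/7005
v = -2756/2335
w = 594/2335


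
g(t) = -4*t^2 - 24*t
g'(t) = -8*t - 24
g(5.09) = -225.79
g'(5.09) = -64.72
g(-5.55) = 9.99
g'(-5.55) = 20.40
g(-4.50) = 27.00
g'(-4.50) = 12.00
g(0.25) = -6.25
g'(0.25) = -26.00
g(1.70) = -52.36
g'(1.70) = -37.60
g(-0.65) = 13.91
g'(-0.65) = -18.80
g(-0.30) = 6.84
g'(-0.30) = -21.60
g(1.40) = -41.44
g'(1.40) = -35.20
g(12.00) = -864.00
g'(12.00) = -120.00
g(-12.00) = -288.00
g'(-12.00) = 72.00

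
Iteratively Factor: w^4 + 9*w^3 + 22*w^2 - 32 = (w - 1)*(w^3 + 10*w^2 + 32*w + 32) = (w - 1)*(w + 4)*(w^2 + 6*w + 8) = (w - 1)*(w + 4)^2*(w + 2)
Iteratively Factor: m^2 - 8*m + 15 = (m - 3)*(m - 5)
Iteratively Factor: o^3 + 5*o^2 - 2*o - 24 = (o - 2)*(o^2 + 7*o + 12) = (o - 2)*(o + 3)*(o + 4)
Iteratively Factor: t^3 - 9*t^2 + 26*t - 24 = (t - 4)*(t^2 - 5*t + 6) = (t - 4)*(t - 3)*(t - 2)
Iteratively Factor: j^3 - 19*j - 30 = (j + 2)*(j^2 - 2*j - 15) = (j - 5)*(j + 2)*(j + 3)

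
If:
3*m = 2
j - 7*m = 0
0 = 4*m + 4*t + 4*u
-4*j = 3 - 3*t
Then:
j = 14/3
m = 2/3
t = 65/9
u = -71/9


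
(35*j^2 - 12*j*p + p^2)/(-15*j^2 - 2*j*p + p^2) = (-7*j + p)/(3*j + p)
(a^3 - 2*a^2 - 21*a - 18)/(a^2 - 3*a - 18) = a + 1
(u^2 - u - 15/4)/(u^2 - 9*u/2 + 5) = (u + 3/2)/(u - 2)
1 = 1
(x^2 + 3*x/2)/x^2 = (x + 3/2)/x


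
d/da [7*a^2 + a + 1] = 14*a + 1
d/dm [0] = 0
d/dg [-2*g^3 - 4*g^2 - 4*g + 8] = -6*g^2 - 8*g - 4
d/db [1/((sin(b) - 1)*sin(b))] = (-2/tan(b) + cos(b)/sin(b)^2)/(sin(b) - 1)^2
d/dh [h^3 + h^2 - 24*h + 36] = 3*h^2 + 2*h - 24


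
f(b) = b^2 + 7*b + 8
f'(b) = 2*b + 7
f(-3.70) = -4.21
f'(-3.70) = -0.40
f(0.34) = 10.50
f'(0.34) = 7.68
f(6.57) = 97.15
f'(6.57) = 20.14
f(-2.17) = -2.48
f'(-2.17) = 2.66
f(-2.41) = -3.06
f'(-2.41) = 2.18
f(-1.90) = -1.69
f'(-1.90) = 3.20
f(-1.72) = -1.08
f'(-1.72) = 3.56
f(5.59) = 78.38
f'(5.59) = 18.18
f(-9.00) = 26.00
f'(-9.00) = -11.00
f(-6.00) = 2.00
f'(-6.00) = -5.00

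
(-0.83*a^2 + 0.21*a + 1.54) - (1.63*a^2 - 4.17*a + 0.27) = -2.46*a^2 + 4.38*a + 1.27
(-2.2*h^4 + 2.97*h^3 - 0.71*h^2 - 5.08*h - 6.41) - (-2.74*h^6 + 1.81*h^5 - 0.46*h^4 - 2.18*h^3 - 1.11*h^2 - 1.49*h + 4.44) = 2.74*h^6 - 1.81*h^5 - 1.74*h^4 + 5.15*h^3 + 0.4*h^2 - 3.59*h - 10.85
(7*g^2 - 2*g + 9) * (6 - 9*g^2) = -63*g^4 + 18*g^3 - 39*g^2 - 12*g + 54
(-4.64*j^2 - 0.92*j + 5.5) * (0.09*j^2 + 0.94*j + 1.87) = -0.4176*j^4 - 4.4444*j^3 - 9.0466*j^2 + 3.4496*j + 10.285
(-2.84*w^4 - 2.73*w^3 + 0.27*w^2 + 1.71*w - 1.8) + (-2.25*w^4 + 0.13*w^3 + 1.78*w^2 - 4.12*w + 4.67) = -5.09*w^4 - 2.6*w^3 + 2.05*w^2 - 2.41*w + 2.87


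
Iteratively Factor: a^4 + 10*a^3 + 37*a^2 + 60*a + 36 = (a + 2)*(a^3 + 8*a^2 + 21*a + 18) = (a + 2)^2*(a^2 + 6*a + 9) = (a + 2)^2*(a + 3)*(a + 3)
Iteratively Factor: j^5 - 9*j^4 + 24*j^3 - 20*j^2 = (j)*(j^4 - 9*j^3 + 24*j^2 - 20*j) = j*(j - 2)*(j^3 - 7*j^2 + 10*j) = j*(j - 5)*(j - 2)*(j^2 - 2*j) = j*(j - 5)*(j - 2)^2*(j)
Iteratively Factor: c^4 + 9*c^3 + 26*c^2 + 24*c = (c)*(c^3 + 9*c^2 + 26*c + 24) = c*(c + 3)*(c^2 + 6*c + 8) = c*(c + 2)*(c + 3)*(c + 4)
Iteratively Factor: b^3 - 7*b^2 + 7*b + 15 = (b - 3)*(b^2 - 4*b - 5) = (b - 3)*(b + 1)*(b - 5)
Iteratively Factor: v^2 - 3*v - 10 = (v - 5)*(v + 2)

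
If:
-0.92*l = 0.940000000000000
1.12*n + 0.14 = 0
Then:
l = -1.02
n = -0.12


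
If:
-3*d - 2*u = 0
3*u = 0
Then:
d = 0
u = 0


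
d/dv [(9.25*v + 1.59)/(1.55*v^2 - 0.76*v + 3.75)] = (-14.3375*v^2 - 4.929*v + 35.8959)/(2.4025*v^4 - 2.356*v^3 + 12.2026*v^2 - 5.7*v + 14.0625)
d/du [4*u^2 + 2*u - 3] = 8*u + 2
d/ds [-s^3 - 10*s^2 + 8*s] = -3*s^2 - 20*s + 8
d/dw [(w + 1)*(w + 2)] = 2*w + 3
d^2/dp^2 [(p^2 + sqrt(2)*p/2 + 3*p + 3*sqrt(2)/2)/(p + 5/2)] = 4*(-5 + sqrt(2))/(8*p^3 + 60*p^2 + 150*p + 125)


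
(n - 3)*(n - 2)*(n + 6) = n^3 + n^2 - 24*n + 36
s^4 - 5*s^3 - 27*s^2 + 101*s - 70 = (s - 7)*(s - 2)*(s - 1)*(s + 5)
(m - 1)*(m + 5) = m^2 + 4*m - 5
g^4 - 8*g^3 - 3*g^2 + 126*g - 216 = (g - 6)*(g - 3)^2*(g + 4)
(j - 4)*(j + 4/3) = j^2 - 8*j/3 - 16/3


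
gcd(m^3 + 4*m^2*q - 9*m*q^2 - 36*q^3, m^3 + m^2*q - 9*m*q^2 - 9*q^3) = -m^2 + 9*q^2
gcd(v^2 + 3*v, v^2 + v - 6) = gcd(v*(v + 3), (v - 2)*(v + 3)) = v + 3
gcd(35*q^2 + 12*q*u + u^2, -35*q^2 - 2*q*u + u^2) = 5*q + u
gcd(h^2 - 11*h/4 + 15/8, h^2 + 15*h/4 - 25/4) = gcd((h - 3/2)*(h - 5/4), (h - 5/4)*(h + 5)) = h - 5/4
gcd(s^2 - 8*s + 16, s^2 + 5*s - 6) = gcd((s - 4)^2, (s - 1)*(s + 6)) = 1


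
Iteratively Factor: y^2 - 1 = (y + 1)*(y - 1)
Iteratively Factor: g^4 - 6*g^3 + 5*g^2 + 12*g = (g - 4)*(g^3 - 2*g^2 - 3*g) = (g - 4)*(g + 1)*(g^2 - 3*g) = g*(g - 4)*(g + 1)*(g - 3)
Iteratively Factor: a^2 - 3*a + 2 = (a - 1)*(a - 2)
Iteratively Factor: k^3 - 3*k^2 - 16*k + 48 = (k + 4)*(k^2 - 7*k + 12) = (k - 3)*(k + 4)*(k - 4)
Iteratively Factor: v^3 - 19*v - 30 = (v + 2)*(v^2 - 2*v - 15) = (v + 2)*(v + 3)*(v - 5)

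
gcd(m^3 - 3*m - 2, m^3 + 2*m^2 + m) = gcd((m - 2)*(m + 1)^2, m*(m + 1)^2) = m^2 + 2*m + 1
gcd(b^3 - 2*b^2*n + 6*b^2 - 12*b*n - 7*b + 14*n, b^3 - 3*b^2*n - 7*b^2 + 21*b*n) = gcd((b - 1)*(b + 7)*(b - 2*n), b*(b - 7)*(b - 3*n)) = 1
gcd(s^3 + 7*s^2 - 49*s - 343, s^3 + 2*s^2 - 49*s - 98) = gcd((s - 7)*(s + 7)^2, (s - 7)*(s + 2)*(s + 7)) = s^2 - 49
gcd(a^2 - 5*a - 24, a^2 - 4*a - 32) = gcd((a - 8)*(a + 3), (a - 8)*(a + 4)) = a - 8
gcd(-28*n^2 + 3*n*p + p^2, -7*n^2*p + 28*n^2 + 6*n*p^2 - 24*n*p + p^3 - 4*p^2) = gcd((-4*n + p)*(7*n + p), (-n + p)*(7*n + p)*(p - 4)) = 7*n + p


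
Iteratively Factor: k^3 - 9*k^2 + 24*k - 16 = (k - 4)*(k^2 - 5*k + 4) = (k - 4)*(k - 1)*(k - 4)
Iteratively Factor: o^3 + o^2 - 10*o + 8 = (o - 1)*(o^2 + 2*o - 8) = (o - 2)*(o - 1)*(o + 4)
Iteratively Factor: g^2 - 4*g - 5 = (g - 5)*(g + 1)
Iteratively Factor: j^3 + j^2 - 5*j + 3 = (j - 1)*(j^2 + 2*j - 3) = (j - 1)*(j + 3)*(j - 1)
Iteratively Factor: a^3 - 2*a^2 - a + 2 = (a + 1)*(a^2 - 3*a + 2) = (a - 1)*(a + 1)*(a - 2)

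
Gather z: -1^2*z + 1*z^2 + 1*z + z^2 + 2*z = 2*z^2 + 2*z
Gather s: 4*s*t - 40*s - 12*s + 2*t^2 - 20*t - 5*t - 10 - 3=s*(4*t - 52) + 2*t^2 - 25*t - 13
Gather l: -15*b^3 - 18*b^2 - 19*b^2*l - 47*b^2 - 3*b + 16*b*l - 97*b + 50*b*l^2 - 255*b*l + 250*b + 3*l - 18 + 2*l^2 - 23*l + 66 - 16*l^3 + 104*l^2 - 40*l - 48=-15*b^3 - 65*b^2 + 150*b - 16*l^3 + l^2*(50*b + 106) + l*(-19*b^2 - 239*b - 60)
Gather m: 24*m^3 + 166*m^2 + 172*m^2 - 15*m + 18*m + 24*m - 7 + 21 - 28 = 24*m^3 + 338*m^2 + 27*m - 14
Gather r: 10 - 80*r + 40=50 - 80*r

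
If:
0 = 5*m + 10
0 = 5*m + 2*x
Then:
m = -2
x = 5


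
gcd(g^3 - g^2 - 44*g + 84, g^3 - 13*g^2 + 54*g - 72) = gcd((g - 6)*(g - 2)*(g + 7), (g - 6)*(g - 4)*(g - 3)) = g - 6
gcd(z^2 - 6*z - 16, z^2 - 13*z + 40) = z - 8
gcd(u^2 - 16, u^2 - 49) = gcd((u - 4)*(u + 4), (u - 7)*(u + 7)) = 1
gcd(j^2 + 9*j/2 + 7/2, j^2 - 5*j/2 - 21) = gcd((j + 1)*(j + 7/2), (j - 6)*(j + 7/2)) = j + 7/2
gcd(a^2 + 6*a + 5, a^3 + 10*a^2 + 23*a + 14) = a + 1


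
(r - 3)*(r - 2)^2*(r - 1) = r^4 - 8*r^3 + 23*r^2 - 28*r + 12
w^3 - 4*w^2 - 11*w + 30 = (w - 5)*(w - 2)*(w + 3)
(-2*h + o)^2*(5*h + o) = 20*h^3 - 16*h^2*o + h*o^2 + o^3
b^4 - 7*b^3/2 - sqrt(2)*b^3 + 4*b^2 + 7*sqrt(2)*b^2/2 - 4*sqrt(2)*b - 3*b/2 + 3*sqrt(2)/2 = (b - 3/2)*(b - 1)^2*(b - sqrt(2))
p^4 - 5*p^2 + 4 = (p - 2)*(p - 1)*(p + 1)*(p + 2)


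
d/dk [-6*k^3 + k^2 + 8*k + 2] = -18*k^2 + 2*k + 8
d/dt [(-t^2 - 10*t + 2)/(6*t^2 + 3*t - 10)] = (57*t^2 - 4*t + 94)/(36*t^4 + 36*t^3 - 111*t^2 - 60*t + 100)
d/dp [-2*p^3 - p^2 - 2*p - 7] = -6*p^2 - 2*p - 2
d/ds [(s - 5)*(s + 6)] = 2*s + 1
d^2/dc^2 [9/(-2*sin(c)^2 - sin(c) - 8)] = 9*(16*sin(c)^4 + 6*sin(c)^3 - 87*sin(c)^2 - 20*sin(c) + 30)/(sin(c) - cos(2*c) + 9)^3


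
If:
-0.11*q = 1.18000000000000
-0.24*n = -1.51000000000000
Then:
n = 6.29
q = -10.73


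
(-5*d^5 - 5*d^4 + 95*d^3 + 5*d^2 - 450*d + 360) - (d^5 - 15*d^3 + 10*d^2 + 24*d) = -6*d^5 - 5*d^4 + 110*d^3 - 5*d^2 - 474*d + 360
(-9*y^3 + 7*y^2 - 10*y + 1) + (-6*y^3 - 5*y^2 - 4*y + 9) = -15*y^3 + 2*y^2 - 14*y + 10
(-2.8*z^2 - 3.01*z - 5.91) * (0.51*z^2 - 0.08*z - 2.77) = -1.428*z^4 - 1.3111*z^3 + 4.9827*z^2 + 8.8105*z + 16.3707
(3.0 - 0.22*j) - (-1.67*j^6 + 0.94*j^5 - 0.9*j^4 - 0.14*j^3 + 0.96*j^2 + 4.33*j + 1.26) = 1.67*j^6 - 0.94*j^5 + 0.9*j^4 + 0.14*j^3 - 0.96*j^2 - 4.55*j + 1.74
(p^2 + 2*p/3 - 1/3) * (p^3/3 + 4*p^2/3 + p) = p^5/3 + 14*p^4/9 + 16*p^3/9 + 2*p^2/9 - p/3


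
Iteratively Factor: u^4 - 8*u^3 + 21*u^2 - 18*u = (u)*(u^3 - 8*u^2 + 21*u - 18) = u*(u - 3)*(u^2 - 5*u + 6) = u*(u - 3)^2*(u - 2)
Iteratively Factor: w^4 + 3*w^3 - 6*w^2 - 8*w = (w + 1)*(w^3 + 2*w^2 - 8*w) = (w + 1)*(w + 4)*(w^2 - 2*w) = (w - 2)*(w + 1)*(w + 4)*(w)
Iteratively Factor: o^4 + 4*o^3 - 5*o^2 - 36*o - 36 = (o + 2)*(o^3 + 2*o^2 - 9*o - 18) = (o + 2)^2*(o^2 - 9) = (o + 2)^2*(o + 3)*(o - 3)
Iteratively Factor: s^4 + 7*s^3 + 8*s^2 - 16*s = (s - 1)*(s^3 + 8*s^2 + 16*s) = (s - 1)*(s + 4)*(s^2 + 4*s) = s*(s - 1)*(s + 4)*(s + 4)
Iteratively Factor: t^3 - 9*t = (t)*(t^2 - 9) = t*(t + 3)*(t - 3)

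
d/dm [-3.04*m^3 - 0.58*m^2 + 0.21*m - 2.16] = -9.12*m^2 - 1.16*m + 0.21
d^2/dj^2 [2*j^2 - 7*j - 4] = 4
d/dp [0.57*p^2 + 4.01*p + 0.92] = 1.14*p + 4.01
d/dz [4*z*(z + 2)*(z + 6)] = 12*z^2 + 64*z + 48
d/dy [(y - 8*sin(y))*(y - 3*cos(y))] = (y - 8*sin(y))*(3*sin(y) + 1) - (y - 3*cos(y))*(8*cos(y) - 1)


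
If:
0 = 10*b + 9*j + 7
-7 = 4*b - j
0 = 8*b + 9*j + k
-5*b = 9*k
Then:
No Solution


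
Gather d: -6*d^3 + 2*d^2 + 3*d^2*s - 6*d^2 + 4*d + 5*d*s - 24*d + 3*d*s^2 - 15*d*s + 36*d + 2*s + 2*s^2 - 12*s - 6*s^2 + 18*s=-6*d^3 + d^2*(3*s - 4) + d*(3*s^2 - 10*s + 16) - 4*s^2 + 8*s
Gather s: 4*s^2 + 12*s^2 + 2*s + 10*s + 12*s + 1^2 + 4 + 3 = 16*s^2 + 24*s + 8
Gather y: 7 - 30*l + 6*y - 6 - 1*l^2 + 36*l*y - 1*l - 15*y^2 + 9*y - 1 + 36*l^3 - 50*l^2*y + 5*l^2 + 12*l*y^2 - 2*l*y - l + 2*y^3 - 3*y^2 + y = 36*l^3 + 4*l^2 - 32*l + 2*y^3 + y^2*(12*l - 18) + y*(-50*l^2 + 34*l + 16)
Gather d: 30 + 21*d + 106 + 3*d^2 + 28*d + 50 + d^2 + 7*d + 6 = 4*d^2 + 56*d + 192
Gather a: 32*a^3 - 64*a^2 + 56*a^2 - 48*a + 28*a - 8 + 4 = 32*a^3 - 8*a^2 - 20*a - 4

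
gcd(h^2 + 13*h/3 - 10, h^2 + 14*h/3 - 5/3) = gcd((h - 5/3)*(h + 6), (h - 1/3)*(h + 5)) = 1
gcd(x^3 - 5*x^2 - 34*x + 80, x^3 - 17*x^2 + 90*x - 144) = x - 8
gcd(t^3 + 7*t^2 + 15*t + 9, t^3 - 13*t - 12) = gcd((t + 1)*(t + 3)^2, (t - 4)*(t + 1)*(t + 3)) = t^2 + 4*t + 3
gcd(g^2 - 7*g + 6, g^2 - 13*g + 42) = g - 6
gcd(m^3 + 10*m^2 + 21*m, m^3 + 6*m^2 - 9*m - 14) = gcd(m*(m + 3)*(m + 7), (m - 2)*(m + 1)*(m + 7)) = m + 7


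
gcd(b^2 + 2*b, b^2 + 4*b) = b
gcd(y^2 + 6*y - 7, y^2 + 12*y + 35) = y + 7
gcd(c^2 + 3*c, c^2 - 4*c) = c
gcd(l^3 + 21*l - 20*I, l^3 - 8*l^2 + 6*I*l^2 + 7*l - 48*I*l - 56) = l - I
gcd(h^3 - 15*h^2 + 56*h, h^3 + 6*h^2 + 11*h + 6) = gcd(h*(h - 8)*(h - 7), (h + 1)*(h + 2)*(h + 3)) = 1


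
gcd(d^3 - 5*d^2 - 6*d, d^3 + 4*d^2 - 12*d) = d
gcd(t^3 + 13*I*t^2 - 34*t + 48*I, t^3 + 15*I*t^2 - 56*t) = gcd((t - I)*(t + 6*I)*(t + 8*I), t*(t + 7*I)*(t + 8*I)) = t + 8*I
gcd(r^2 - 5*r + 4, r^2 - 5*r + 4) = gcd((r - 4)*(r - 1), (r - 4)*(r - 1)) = r^2 - 5*r + 4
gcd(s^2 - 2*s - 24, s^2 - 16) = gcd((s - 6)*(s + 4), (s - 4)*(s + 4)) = s + 4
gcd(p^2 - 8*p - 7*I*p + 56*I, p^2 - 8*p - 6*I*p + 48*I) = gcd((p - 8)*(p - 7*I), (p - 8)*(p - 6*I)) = p - 8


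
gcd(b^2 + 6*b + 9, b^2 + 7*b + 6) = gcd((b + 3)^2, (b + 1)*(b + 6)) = 1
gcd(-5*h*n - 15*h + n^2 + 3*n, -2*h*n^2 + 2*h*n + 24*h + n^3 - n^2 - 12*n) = n + 3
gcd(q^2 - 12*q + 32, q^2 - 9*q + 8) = q - 8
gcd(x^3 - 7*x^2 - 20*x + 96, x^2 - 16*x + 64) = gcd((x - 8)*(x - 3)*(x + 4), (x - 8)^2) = x - 8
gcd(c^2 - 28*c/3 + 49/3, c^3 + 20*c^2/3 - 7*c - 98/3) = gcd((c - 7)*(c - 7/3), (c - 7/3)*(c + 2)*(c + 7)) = c - 7/3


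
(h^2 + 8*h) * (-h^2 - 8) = -h^4 - 8*h^3 - 8*h^2 - 64*h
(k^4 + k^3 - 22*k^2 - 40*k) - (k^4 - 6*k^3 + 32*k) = 7*k^3 - 22*k^2 - 72*k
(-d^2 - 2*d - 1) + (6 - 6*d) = -d^2 - 8*d + 5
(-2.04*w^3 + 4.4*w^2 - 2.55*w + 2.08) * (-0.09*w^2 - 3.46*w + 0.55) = 0.1836*w^5 + 6.6624*w^4 - 16.1165*w^3 + 11.0558*w^2 - 8.5993*w + 1.144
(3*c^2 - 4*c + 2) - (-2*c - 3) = 3*c^2 - 2*c + 5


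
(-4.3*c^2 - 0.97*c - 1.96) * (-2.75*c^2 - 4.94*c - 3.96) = 11.825*c^4 + 23.9095*c^3 + 27.2098*c^2 + 13.5236*c + 7.7616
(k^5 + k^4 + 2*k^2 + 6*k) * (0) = 0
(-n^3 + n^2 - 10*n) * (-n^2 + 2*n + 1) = n^5 - 3*n^4 + 11*n^3 - 19*n^2 - 10*n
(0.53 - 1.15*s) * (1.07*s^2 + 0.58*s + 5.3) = -1.2305*s^3 - 0.0998999999999999*s^2 - 5.7876*s + 2.809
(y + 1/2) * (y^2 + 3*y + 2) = y^3 + 7*y^2/2 + 7*y/2 + 1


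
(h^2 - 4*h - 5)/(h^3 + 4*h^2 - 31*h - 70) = (h + 1)/(h^2 + 9*h + 14)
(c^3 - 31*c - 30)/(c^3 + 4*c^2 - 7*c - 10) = (c - 6)/(c - 2)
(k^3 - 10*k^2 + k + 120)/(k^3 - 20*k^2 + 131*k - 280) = (k + 3)/(k - 7)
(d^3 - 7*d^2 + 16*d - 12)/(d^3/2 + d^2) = 2*(d^3 - 7*d^2 + 16*d - 12)/(d^2*(d + 2))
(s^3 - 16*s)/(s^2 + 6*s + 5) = s*(s^2 - 16)/(s^2 + 6*s + 5)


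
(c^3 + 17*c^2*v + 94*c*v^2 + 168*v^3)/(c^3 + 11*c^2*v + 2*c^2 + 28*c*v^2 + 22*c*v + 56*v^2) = (c + 6*v)/(c + 2)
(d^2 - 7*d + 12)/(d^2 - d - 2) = (-d^2 + 7*d - 12)/(-d^2 + d + 2)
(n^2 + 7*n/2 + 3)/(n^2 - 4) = (n + 3/2)/(n - 2)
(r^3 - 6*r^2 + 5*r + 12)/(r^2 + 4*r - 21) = (r^2 - 3*r - 4)/(r + 7)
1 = 1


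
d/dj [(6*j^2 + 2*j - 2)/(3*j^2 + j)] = 2*(6*j + 1)/(j^2*(9*j^2 + 6*j + 1))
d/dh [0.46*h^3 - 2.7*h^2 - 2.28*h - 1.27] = 1.38*h^2 - 5.4*h - 2.28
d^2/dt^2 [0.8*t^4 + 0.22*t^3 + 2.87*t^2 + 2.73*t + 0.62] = 9.6*t^2 + 1.32*t + 5.74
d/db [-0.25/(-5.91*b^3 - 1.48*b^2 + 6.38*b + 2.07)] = (-4.4325*b^2 - 0.74*b + 1.595)/(5.91*b^3 + 1.48*b^2 - 6.38*b - 2.07)^2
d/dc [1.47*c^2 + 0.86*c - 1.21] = 2.94*c + 0.86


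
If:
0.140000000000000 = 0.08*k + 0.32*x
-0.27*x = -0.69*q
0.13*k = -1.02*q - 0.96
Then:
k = -37.55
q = 3.84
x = 9.82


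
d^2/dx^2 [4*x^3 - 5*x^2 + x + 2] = 24*x - 10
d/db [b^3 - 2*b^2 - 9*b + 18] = 3*b^2 - 4*b - 9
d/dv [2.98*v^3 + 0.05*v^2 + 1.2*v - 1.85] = 8.94*v^2 + 0.1*v + 1.2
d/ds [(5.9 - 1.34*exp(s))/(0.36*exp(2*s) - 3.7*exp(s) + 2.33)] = (0.4824*exp(2*s) - 4.248*exp(s) + 18.7078)*exp(s)/(0.1296*exp(4*s) - 2.664*exp(3*s) + 15.3676*exp(2*s) - 17.242*exp(s) + 5.4289)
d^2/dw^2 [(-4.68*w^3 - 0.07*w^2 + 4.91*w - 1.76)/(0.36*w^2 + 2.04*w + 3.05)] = (-1.77635683940025e-15*w^5 - 27.299808*w^3 - 175.621176*w^2 - 301.316544*w - 73.186262)/(0.046656*w^6 + 0.793152*w^5 + 5.680368*w^4 + 21.929184*w^3 + 48.12534*w^2 + 56.9313*w + 28.372625)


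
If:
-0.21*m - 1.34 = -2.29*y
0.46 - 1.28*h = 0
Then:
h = 0.36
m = 10.9047619047619*y - 6.38095238095238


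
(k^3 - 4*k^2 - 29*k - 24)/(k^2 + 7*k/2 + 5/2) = 2*(k^2 - 5*k - 24)/(2*k + 5)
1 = 1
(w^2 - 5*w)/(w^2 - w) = (w - 5)/(w - 1)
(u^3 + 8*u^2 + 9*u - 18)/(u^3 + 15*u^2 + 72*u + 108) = (u - 1)/(u + 6)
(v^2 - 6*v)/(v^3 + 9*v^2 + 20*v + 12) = v*(v - 6)/(v^3 + 9*v^2 + 20*v + 12)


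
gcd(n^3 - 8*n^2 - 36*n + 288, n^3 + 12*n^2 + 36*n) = n + 6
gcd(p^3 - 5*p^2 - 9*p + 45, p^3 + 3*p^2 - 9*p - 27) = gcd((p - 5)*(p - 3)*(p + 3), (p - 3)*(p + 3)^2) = p^2 - 9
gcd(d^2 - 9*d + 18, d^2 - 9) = d - 3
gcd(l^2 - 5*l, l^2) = l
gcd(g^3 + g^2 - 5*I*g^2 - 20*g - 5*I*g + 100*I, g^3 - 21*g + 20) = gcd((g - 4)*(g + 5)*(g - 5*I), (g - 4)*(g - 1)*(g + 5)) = g^2 + g - 20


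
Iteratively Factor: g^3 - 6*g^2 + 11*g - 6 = (g - 3)*(g^2 - 3*g + 2) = (g - 3)*(g - 1)*(g - 2)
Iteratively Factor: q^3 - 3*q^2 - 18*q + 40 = (q - 2)*(q^2 - q - 20) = (q - 5)*(q - 2)*(q + 4)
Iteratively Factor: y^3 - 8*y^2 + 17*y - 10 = (y - 5)*(y^2 - 3*y + 2) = (y - 5)*(y - 2)*(y - 1)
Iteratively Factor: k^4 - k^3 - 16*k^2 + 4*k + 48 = (k - 2)*(k^3 + k^2 - 14*k - 24) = (k - 2)*(k + 3)*(k^2 - 2*k - 8) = (k - 4)*(k - 2)*(k + 3)*(k + 2)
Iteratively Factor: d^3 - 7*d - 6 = (d - 3)*(d^2 + 3*d + 2) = (d - 3)*(d + 1)*(d + 2)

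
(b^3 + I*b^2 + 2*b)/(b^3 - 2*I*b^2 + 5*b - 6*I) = b/(b - 3*I)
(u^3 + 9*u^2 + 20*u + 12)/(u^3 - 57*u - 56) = (u^2 + 8*u + 12)/(u^2 - u - 56)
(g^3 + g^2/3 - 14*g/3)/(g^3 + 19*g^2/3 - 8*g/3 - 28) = g/(g + 6)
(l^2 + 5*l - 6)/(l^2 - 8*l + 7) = (l + 6)/(l - 7)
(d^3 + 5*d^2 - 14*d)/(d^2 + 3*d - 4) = d*(d^2 + 5*d - 14)/(d^2 + 3*d - 4)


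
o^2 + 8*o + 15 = (o + 3)*(o + 5)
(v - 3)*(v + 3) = v^2 - 9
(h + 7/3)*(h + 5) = h^2 + 22*h/3 + 35/3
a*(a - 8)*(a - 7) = a^3 - 15*a^2 + 56*a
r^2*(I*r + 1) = I*r^3 + r^2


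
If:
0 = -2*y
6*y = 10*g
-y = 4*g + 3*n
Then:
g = 0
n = 0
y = 0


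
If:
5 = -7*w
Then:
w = -5/7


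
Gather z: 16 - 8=8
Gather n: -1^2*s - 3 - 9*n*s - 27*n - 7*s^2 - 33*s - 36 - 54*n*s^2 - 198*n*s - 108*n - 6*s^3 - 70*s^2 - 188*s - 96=n*(-54*s^2 - 207*s - 135) - 6*s^3 - 77*s^2 - 222*s - 135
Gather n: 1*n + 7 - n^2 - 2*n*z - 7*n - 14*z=-n^2 + n*(-2*z - 6) - 14*z + 7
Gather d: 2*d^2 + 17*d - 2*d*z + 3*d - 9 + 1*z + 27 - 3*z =2*d^2 + d*(20 - 2*z) - 2*z + 18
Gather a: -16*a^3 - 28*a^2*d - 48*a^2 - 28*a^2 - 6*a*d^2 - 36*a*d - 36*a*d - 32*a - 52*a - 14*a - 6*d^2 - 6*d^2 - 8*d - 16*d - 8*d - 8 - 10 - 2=-16*a^3 + a^2*(-28*d - 76) + a*(-6*d^2 - 72*d - 98) - 12*d^2 - 32*d - 20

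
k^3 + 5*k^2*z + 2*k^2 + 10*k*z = k*(k + 2)*(k + 5*z)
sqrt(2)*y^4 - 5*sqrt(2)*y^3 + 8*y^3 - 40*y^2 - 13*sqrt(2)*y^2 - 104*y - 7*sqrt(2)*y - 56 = (y - 7)*(y + 1)*(y + 4*sqrt(2))*(sqrt(2)*y + sqrt(2))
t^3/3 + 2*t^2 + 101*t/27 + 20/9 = (t/3 + 1)*(t + 4/3)*(t + 5/3)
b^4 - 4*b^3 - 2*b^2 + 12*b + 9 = (b - 3)^2*(b + 1)^2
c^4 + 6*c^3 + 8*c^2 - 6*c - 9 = (c - 1)*(c + 1)*(c + 3)^2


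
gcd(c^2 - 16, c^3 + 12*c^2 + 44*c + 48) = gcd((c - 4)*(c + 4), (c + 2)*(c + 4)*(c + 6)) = c + 4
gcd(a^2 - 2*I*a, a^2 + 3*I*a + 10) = a - 2*I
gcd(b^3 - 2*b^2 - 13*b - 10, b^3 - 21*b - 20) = b^2 - 4*b - 5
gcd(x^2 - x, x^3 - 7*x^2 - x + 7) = x - 1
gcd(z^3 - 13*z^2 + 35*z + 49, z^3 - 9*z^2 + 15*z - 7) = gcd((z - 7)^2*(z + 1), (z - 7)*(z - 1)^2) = z - 7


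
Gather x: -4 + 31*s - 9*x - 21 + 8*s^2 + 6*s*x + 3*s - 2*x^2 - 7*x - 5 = 8*s^2 + 34*s - 2*x^2 + x*(6*s - 16) - 30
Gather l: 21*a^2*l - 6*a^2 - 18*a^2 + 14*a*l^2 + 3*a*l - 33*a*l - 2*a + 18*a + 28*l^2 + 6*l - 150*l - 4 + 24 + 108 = -24*a^2 + 16*a + l^2*(14*a + 28) + l*(21*a^2 - 30*a - 144) + 128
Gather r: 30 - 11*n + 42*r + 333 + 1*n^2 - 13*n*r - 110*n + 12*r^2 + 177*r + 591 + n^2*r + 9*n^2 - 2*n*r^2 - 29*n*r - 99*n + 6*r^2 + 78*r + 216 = 10*n^2 - 220*n + r^2*(18 - 2*n) + r*(n^2 - 42*n + 297) + 1170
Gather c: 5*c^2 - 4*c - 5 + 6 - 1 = 5*c^2 - 4*c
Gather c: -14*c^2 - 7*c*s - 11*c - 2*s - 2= -14*c^2 + c*(-7*s - 11) - 2*s - 2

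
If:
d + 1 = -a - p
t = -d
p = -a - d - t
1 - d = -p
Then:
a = 2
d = -1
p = -2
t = 1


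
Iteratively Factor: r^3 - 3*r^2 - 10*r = (r - 5)*(r^2 + 2*r) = r*(r - 5)*(r + 2)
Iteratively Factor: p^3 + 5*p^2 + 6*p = (p)*(p^2 + 5*p + 6) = p*(p + 2)*(p + 3)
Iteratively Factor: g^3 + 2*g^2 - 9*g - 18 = (g - 3)*(g^2 + 5*g + 6) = (g - 3)*(g + 3)*(g + 2)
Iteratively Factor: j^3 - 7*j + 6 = (j + 3)*(j^2 - 3*j + 2) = (j - 1)*(j + 3)*(j - 2)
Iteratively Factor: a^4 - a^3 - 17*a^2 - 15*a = (a + 3)*(a^3 - 4*a^2 - 5*a) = a*(a + 3)*(a^2 - 4*a - 5) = a*(a - 5)*(a + 3)*(a + 1)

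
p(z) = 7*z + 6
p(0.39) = 8.73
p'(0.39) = 7.00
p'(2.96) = 7.00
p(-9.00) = -57.00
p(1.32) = 15.24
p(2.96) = 26.72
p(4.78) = 39.46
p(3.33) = 29.31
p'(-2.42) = 7.00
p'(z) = 7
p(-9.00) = -57.00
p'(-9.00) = 7.00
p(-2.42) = -10.94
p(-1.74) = -6.18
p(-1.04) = -1.28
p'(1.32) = 7.00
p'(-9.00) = 7.00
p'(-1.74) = 7.00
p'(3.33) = 7.00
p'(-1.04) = 7.00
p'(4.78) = 7.00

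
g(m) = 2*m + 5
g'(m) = 2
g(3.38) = 11.76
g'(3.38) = 2.00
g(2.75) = 10.50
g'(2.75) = 2.00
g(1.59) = 8.18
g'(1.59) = 2.00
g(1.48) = 7.96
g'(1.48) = 2.00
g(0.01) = 5.02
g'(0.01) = 2.00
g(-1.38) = 2.24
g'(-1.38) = 2.00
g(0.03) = 5.06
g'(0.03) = 2.00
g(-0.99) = 3.02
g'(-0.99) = 2.00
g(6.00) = 17.00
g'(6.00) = 2.00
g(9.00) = 23.00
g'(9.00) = 2.00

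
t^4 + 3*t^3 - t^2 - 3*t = t*(t - 1)*(t + 1)*(t + 3)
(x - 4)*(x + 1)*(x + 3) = x^3 - 13*x - 12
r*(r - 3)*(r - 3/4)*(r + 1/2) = r^4 - 13*r^3/4 + 3*r^2/8 + 9*r/8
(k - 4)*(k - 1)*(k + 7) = k^3 + 2*k^2 - 31*k + 28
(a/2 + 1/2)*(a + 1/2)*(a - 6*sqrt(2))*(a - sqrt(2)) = a^4/2 - 7*sqrt(2)*a^3/2 + 3*a^3/4 - 21*sqrt(2)*a^2/4 + 25*a^2/4 - 7*sqrt(2)*a/4 + 9*a + 3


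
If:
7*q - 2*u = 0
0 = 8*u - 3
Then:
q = 3/28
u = 3/8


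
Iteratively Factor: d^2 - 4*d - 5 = (d - 5)*(d + 1)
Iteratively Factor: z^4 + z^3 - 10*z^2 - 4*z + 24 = (z + 3)*(z^3 - 2*z^2 - 4*z + 8) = (z - 2)*(z + 3)*(z^2 - 4) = (z - 2)^2*(z + 3)*(z + 2)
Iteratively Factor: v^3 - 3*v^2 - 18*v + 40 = (v - 2)*(v^2 - v - 20) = (v - 5)*(v - 2)*(v + 4)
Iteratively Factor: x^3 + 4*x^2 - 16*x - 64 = (x + 4)*(x^2 - 16) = (x - 4)*(x + 4)*(x + 4)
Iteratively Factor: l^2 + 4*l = (l + 4)*(l)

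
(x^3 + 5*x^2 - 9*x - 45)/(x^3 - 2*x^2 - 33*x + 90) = (x^2 + 8*x + 15)/(x^2 + x - 30)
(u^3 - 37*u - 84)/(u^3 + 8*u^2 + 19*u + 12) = (u - 7)/(u + 1)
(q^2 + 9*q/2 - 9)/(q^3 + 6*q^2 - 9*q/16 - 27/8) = 8*(2*q - 3)/(16*q^2 - 9)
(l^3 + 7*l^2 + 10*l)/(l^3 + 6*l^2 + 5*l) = (l + 2)/(l + 1)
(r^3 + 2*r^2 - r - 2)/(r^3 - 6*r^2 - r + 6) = (r + 2)/(r - 6)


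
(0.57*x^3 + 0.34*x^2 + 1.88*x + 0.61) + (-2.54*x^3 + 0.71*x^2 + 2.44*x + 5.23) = -1.97*x^3 + 1.05*x^2 + 4.32*x + 5.84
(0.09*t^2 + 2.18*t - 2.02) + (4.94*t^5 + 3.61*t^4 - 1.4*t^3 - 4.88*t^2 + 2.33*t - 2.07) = 4.94*t^5 + 3.61*t^4 - 1.4*t^3 - 4.79*t^2 + 4.51*t - 4.09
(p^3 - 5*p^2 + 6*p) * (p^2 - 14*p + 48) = p^5 - 19*p^4 + 124*p^3 - 324*p^2 + 288*p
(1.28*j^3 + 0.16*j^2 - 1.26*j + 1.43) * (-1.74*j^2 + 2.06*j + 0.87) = -2.2272*j^5 + 2.3584*j^4 + 3.6356*j^3 - 4.9446*j^2 + 1.8496*j + 1.2441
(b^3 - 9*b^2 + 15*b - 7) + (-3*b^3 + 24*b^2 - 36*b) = -2*b^3 + 15*b^2 - 21*b - 7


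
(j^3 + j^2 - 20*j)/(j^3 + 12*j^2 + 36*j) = (j^2 + j - 20)/(j^2 + 12*j + 36)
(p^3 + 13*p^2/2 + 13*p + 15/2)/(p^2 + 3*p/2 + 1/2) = (2*p^2 + 11*p + 15)/(2*p + 1)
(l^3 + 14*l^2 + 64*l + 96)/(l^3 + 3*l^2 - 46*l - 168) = (l + 4)/(l - 7)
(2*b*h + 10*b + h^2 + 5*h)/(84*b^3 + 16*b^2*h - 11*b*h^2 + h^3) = (h + 5)/(42*b^2 - 13*b*h + h^2)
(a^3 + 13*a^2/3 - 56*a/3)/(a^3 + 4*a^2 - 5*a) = (3*a^2 + 13*a - 56)/(3*(a^2 + 4*a - 5))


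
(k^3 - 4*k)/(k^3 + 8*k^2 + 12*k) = (k - 2)/(k + 6)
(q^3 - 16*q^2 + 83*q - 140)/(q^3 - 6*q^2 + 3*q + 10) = (q^2 - 11*q + 28)/(q^2 - q - 2)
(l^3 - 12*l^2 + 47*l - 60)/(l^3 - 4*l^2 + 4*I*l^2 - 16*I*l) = (l^2 - 8*l + 15)/(l*(l + 4*I))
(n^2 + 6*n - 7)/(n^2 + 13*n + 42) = (n - 1)/(n + 6)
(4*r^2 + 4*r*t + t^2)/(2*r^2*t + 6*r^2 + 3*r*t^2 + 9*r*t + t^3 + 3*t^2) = (2*r + t)/(r*t + 3*r + t^2 + 3*t)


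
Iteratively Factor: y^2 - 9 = (y - 3)*(y + 3)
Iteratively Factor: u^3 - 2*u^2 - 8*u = (u - 4)*(u^2 + 2*u) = u*(u - 4)*(u + 2)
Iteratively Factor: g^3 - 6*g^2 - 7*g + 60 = (g - 4)*(g^2 - 2*g - 15) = (g - 4)*(g + 3)*(g - 5)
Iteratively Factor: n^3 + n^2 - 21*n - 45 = (n - 5)*(n^2 + 6*n + 9) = (n - 5)*(n + 3)*(n + 3)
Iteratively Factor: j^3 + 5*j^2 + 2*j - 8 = (j - 1)*(j^2 + 6*j + 8) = (j - 1)*(j + 2)*(j + 4)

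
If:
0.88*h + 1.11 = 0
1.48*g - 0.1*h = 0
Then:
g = -0.09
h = -1.26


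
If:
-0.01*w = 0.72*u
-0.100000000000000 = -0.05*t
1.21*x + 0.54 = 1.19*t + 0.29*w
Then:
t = 2.00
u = 0.0881226053639847 - 0.0579501915708812*x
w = 4.17241379310345*x - 6.3448275862069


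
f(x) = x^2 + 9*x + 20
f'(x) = 2*x + 9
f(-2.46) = 3.91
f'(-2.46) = 4.08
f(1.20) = 32.24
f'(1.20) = 11.40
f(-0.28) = 17.56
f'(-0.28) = 8.44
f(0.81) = 27.95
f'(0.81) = 10.62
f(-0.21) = 18.15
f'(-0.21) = 8.58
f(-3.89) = 0.12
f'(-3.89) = 1.22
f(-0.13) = 18.85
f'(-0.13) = 8.74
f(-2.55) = 3.55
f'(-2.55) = 3.90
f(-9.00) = 20.00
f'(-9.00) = -9.00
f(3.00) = 56.00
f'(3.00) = 15.00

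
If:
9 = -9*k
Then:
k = -1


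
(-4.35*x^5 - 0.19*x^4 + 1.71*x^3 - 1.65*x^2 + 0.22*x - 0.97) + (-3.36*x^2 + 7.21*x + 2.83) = -4.35*x^5 - 0.19*x^4 + 1.71*x^3 - 5.01*x^2 + 7.43*x + 1.86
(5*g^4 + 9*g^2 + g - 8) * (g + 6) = 5*g^5 + 30*g^4 + 9*g^3 + 55*g^2 - 2*g - 48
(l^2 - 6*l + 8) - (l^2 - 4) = 12 - 6*l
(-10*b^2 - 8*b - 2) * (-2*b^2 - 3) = 20*b^4 + 16*b^3 + 34*b^2 + 24*b + 6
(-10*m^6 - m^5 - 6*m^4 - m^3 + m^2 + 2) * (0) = 0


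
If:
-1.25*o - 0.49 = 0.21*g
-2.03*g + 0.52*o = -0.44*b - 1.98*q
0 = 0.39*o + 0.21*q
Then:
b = 10.9236596736597*q - 10.7651515151515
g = 3.20512820512821*q - 2.33333333333333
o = -0.538461538461538*q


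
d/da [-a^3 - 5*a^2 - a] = -3*a^2 - 10*a - 1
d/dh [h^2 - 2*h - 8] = 2*h - 2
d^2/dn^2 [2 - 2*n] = 0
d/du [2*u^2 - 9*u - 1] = 4*u - 9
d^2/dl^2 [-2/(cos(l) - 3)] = 2*(cos(l)^2 + 3*cos(l) - 2)/(cos(l) - 3)^3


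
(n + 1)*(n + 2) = n^2 + 3*n + 2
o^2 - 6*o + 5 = (o - 5)*(o - 1)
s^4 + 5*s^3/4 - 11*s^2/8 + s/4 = s*(s - 1/2)*(s - 1/4)*(s + 2)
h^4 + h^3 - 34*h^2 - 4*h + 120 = (h - 5)*(h - 2)*(h + 2)*(h + 6)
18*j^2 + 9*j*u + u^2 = (3*j + u)*(6*j + u)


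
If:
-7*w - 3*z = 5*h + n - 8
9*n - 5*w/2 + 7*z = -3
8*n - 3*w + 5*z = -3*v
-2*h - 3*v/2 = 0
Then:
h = -129*z/454 - 233/227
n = 41/227 - 367*z/454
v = 86*z/227 + 932/681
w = 420/227 - 25*z/227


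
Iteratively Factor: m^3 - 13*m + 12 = (m + 4)*(m^2 - 4*m + 3) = (m - 1)*(m + 4)*(m - 3)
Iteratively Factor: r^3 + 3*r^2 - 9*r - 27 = (r + 3)*(r^2 - 9) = (r - 3)*(r + 3)*(r + 3)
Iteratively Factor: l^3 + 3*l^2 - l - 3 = (l + 1)*(l^2 + 2*l - 3) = (l + 1)*(l + 3)*(l - 1)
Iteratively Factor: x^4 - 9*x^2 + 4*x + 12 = (x + 1)*(x^3 - x^2 - 8*x + 12) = (x - 2)*(x + 1)*(x^2 + x - 6) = (x - 2)^2*(x + 1)*(x + 3)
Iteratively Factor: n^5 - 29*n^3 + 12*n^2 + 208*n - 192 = (n - 3)*(n^4 + 3*n^3 - 20*n^2 - 48*n + 64) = (n - 3)*(n + 4)*(n^3 - n^2 - 16*n + 16) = (n - 4)*(n - 3)*(n + 4)*(n^2 + 3*n - 4) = (n - 4)*(n - 3)*(n + 4)^2*(n - 1)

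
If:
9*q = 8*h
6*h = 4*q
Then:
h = 0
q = 0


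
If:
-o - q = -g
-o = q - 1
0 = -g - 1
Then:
No Solution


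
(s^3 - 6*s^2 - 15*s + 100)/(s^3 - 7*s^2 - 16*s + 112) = (s^2 - 10*s + 25)/(s^2 - 11*s + 28)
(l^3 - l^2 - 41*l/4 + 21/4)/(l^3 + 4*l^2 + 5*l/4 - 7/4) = (2*l^2 - l - 21)/(2*l^2 + 9*l + 7)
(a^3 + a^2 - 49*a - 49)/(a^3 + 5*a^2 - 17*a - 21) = (a - 7)/(a - 3)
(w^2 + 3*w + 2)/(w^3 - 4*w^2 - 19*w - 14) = 1/(w - 7)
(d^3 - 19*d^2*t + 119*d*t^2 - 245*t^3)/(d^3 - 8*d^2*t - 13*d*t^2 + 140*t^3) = (d - 7*t)/(d + 4*t)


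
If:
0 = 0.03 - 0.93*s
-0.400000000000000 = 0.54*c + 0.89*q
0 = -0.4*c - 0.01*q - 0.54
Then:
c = -1.36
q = 0.38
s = 0.03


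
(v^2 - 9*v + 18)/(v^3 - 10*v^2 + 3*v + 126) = (v - 3)/(v^2 - 4*v - 21)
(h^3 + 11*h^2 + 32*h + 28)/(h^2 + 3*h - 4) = (h^3 + 11*h^2 + 32*h + 28)/(h^2 + 3*h - 4)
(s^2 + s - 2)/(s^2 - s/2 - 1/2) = 2*(s + 2)/(2*s + 1)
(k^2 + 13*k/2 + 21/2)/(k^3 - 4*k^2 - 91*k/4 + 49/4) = 2*(k + 3)/(2*k^2 - 15*k + 7)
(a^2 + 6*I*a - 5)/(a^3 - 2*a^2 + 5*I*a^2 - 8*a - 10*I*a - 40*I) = (a + I)/(a^2 - 2*a - 8)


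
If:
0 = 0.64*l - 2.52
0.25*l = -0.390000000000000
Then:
No Solution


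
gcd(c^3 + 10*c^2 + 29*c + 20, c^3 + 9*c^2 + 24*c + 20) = c + 5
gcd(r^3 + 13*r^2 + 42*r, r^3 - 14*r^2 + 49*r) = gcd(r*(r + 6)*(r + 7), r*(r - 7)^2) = r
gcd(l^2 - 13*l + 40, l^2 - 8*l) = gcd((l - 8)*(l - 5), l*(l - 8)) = l - 8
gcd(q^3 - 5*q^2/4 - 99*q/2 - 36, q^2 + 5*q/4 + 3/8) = q + 3/4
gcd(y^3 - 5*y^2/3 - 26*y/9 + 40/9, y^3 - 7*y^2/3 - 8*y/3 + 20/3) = y^2 - y/3 - 10/3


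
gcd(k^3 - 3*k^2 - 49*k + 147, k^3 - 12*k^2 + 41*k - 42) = k^2 - 10*k + 21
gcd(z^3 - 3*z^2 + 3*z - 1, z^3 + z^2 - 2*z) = z - 1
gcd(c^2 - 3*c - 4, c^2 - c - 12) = c - 4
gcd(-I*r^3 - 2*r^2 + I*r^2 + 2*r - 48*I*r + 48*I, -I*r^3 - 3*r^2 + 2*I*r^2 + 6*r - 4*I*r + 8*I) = 1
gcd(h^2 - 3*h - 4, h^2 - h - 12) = h - 4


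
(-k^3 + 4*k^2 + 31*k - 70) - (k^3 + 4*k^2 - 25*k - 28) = -2*k^3 + 56*k - 42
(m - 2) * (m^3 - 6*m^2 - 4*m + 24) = m^4 - 8*m^3 + 8*m^2 + 32*m - 48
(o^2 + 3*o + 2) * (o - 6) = o^3 - 3*o^2 - 16*o - 12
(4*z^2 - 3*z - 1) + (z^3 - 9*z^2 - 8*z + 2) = z^3 - 5*z^2 - 11*z + 1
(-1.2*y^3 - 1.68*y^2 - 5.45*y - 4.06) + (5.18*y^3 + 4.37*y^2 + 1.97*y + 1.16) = 3.98*y^3 + 2.69*y^2 - 3.48*y - 2.9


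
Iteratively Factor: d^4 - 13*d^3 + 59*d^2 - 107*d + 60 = (d - 4)*(d^3 - 9*d^2 + 23*d - 15) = (d - 4)*(d - 3)*(d^2 - 6*d + 5) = (d - 4)*(d - 3)*(d - 1)*(d - 5)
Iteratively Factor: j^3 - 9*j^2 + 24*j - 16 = (j - 4)*(j^2 - 5*j + 4) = (j - 4)*(j - 1)*(j - 4)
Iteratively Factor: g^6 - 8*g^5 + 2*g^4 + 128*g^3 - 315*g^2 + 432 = (g - 4)*(g^5 - 4*g^4 - 14*g^3 + 72*g^2 - 27*g - 108) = (g - 4)*(g - 3)*(g^4 - g^3 - 17*g^2 + 21*g + 36) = (g - 4)*(g - 3)*(g + 4)*(g^3 - 5*g^2 + 3*g + 9) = (g - 4)*(g - 3)^2*(g + 4)*(g^2 - 2*g - 3) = (g - 4)*(g - 3)^3*(g + 4)*(g + 1)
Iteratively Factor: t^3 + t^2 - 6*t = (t - 2)*(t^2 + 3*t) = (t - 2)*(t + 3)*(t)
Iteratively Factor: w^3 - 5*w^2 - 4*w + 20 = (w + 2)*(w^2 - 7*w + 10) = (w - 5)*(w + 2)*(w - 2)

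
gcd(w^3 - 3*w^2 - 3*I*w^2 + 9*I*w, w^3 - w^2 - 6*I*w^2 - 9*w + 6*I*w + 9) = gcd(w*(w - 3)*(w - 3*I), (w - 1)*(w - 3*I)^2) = w - 3*I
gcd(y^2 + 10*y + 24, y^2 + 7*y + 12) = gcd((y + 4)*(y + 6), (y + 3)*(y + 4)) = y + 4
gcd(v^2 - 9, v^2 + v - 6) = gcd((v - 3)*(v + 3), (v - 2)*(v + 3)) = v + 3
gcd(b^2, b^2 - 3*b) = b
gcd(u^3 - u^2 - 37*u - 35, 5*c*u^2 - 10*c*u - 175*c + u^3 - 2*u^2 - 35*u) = u^2 - 2*u - 35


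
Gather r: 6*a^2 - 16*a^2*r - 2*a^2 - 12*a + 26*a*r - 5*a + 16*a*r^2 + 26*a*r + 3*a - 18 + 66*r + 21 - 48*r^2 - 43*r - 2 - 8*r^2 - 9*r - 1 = 4*a^2 - 14*a + r^2*(16*a - 56) + r*(-16*a^2 + 52*a + 14)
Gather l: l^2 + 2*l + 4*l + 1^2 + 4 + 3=l^2 + 6*l + 8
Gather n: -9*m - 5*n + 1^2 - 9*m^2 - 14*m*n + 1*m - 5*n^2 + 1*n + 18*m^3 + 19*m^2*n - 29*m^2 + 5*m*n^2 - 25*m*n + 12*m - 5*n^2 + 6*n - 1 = 18*m^3 - 38*m^2 + 4*m + n^2*(5*m - 10) + n*(19*m^2 - 39*m + 2)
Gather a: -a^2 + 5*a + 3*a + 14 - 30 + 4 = -a^2 + 8*a - 12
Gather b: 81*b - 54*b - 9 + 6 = 27*b - 3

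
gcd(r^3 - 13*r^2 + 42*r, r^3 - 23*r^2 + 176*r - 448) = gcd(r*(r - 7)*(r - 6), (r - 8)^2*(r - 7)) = r - 7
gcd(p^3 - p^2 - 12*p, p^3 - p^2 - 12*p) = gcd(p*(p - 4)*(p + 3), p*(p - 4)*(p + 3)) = p^3 - p^2 - 12*p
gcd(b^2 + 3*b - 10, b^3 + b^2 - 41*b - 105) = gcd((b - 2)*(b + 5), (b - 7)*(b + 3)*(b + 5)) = b + 5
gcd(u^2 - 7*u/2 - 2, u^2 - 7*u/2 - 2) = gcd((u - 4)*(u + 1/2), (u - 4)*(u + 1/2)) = u^2 - 7*u/2 - 2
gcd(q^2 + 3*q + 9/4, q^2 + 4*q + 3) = 1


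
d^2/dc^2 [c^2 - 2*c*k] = 2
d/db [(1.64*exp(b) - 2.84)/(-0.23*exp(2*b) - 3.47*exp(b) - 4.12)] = (0.3772*exp(2*b) - 1.3064*exp(b) - 16.6116)*exp(b)/(0.0529*exp(4*b) + 1.5962*exp(3*b) + 13.9361*exp(2*b) + 28.5928*exp(b) + 16.9744)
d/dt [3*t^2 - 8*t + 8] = 6*t - 8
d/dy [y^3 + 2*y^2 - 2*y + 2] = 3*y^2 + 4*y - 2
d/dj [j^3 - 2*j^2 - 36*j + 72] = 3*j^2 - 4*j - 36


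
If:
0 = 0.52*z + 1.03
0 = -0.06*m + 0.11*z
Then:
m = -3.63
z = -1.98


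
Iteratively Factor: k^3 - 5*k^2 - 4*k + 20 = (k + 2)*(k^2 - 7*k + 10) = (k - 5)*(k + 2)*(k - 2)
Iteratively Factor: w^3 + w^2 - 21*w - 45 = (w + 3)*(w^2 - 2*w - 15) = (w + 3)^2*(w - 5)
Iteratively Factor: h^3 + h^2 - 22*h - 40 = (h + 2)*(h^2 - h - 20) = (h - 5)*(h + 2)*(h + 4)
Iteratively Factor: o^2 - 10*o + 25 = (o - 5)*(o - 5)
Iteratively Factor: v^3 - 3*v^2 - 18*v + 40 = (v - 2)*(v^2 - v - 20) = (v - 2)*(v + 4)*(v - 5)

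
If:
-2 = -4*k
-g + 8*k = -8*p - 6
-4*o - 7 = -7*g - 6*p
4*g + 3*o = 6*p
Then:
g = 54/145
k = 1/2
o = -421/145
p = -349/290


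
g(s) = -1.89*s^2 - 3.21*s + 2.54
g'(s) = -3.78*s - 3.21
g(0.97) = -2.35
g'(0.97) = -6.88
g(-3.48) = -9.18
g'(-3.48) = 9.94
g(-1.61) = 2.81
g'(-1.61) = 2.88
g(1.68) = -8.19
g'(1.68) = -9.56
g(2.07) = -12.20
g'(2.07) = -11.03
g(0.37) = 1.09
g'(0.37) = -4.61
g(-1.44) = 3.24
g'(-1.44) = 2.23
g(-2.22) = 0.35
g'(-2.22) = 5.18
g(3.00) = -24.10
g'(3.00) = -14.55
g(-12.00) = -231.10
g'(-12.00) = 42.15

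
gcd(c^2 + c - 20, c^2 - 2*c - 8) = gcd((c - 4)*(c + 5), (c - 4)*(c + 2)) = c - 4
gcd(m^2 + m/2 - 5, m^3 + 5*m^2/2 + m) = 1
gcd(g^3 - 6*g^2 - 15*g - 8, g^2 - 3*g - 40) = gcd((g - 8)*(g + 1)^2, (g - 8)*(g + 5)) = g - 8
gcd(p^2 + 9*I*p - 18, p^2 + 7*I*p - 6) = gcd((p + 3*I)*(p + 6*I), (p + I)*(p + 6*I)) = p + 6*I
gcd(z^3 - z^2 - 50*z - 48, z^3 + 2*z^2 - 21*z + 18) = z + 6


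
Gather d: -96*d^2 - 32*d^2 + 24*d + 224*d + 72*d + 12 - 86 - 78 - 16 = -128*d^2 + 320*d - 168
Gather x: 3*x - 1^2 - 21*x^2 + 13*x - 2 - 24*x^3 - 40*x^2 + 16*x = -24*x^3 - 61*x^2 + 32*x - 3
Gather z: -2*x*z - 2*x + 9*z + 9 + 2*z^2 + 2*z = -2*x + 2*z^2 + z*(11 - 2*x) + 9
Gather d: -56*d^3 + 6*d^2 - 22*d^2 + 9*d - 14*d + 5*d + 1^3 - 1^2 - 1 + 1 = -56*d^3 - 16*d^2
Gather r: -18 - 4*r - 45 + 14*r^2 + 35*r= 14*r^2 + 31*r - 63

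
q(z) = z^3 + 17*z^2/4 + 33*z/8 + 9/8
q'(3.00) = 56.62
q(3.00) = 78.75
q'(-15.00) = 551.62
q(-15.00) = -2479.50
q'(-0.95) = -1.24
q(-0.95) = 0.18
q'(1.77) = 28.57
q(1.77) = 27.29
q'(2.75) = 50.19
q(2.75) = 65.41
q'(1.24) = 19.28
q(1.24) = 14.68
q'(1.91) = 31.30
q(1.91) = 31.48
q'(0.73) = 11.93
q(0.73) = 6.79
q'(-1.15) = -1.68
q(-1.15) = 0.48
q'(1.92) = 31.50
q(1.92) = 31.79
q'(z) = 3*z^2 + 17*z/2 + 33/8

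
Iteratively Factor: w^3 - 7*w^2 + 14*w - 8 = (w - 1)*(w^2 - 6*w + 8) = (w - 4)*(w - 1)*(w - 2)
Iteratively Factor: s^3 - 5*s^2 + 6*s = (s - 2)*(s^2 - 3*s) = (s - 3)*(s - 2)*(s)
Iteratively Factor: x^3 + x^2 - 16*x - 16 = (x - 4)*(x^2 + 5*x + 4) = (x - 4)*(x + 4)*(x + 1)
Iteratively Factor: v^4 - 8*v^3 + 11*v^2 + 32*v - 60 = (v + 2)*(v^3 - 10*v^2 + 31*v - 30) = (v - 3)*(v + 2)*(v^2 - 7*v + 10) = (v - 3)*(v - 2)*(v + 2)*(v - 5)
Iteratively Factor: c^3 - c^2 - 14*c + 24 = (c - 3)*(c^2 + 2*c - 8) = (c - 3)*(c - 2)*(c + 4)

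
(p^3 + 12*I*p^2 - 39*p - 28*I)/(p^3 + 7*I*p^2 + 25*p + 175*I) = (p^2 + 5*I*p - 4)/(p^2 + 25)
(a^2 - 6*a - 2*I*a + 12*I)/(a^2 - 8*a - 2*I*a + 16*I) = (a - 6)/(a - 8)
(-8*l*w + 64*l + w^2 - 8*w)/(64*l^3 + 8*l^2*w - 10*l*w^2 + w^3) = (w - 8)/(-8*l^2 - 2*l*w + w^2)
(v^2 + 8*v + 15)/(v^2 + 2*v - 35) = (v^2 + 8*v + 15)/(v^2 + 2*v - 35)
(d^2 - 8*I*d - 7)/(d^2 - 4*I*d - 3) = (d - 7*I)/(d - 3*I)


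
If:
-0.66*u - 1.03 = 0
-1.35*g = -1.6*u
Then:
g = -1.85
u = -1.56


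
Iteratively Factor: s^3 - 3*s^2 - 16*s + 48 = (s - 4)*(s^2 + s - 12) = (s - 4)*(s + 4)*(s - 3)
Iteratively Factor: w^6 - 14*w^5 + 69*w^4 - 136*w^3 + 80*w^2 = (w)*(w^5 - 14*w^4 + 69*w^3 - 136*w^2 + 80*w) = w*(w - 4)*(w^4 - 10*w^3 + 29*w^2 - 20*w) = w*(w - 4)*(w - 1)*(w^3 - 9*w^2 + 20*w) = w*(w - 5)*(w - 4)*(w - 1)*(w^2 - 4*w) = w*(w - 5)*(w - 4)^2*(w - 1)*(w)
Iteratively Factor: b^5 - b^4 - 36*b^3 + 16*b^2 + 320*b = (b + 4)*(b^4 - 5*b^3 - 16*b^2 + 80*b) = (b - 5)*(b + 4)*(b^3 - 16*b) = b*(b - 5)*(b + 4)*(b^2 - 16) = b*(b - 5)*(b - 4)*(b + 4)*(b + 4)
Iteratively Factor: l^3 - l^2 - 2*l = (l - 2)*(l^2 + l) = (l - 2)*(l + 1)*(l)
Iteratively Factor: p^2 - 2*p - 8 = (p + 2)*(p - 4)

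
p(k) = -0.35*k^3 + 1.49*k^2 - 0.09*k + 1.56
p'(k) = -1.05*k^2 + 2.98*k - 0.09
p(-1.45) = 5.89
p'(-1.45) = -6.62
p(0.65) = 2.03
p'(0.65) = 1.40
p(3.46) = 4.59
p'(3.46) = -2.35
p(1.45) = 3.50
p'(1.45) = 2.02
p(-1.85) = 9.04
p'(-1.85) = -9.20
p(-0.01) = 1.56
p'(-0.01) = -0.12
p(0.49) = 1.83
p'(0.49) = 1.12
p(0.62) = 1.99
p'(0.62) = 1.35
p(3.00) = 5.25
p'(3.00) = -0.60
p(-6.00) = 131.34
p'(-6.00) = -55.77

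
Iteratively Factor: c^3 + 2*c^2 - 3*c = (c - 1)*(c^2 + 3*c) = c*(c - 1)*(c + 3)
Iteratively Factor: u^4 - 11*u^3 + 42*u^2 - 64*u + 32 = (u - 1)*(u^3 - 10*u^2 + 32*u - 32) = (u - 4)*(u - 1)*(u^2 - 6*u + 8) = (u - 4)*(u - 2)*(u - 1)*(u - 4)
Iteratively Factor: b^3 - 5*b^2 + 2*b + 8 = (b - 2)*(b^2 - 3*b - 4) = (b - 2)*(b + 1)*(b - 4)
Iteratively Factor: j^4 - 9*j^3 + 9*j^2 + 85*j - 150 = (j + 3)*(j^3 - 12*j^2 + 45*j - 50) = (j - 5)*(j + 3)*(j^2 - 7*j + 10) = (j - 5)*(j - 2)*(j + 3)*(j - 5)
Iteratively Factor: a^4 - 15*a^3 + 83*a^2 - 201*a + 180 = (a - 3)*(a^3 - 12*a^2 + 47*a - 60) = (a - 5)*(a - 3)*(a^2 - 7*a + 12) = (a - 5)*(a - 4)*(a - 3)*(a - 3)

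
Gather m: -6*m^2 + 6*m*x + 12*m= -6*m^2 + m*(6*x + 12)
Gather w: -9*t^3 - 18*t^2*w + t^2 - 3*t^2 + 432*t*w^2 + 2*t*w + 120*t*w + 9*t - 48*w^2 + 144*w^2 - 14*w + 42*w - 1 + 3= -9*t^3 - 2*t^2 + 9*t + w^2*(432*t + 96) + w*(-18*t^2 + 122*t + 28) + 2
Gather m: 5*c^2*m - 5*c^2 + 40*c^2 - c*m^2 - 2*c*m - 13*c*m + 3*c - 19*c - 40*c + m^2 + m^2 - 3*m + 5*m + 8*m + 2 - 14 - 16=35*c^2 - 56*c + m^2*(2 - c) + m*(5*c^2 - 15*c + 10) - 28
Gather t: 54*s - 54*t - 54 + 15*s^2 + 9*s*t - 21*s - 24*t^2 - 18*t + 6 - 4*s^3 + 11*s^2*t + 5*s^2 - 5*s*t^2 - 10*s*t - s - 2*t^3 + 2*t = -4*s^3 + 20*s^2 + 32*s - 2*t^3 + t^2*(-5*s - 24) + t*(11*s^2 - s - 70) - 48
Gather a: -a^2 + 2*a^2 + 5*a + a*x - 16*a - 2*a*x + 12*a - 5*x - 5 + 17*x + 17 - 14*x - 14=a^2 + a*(1 - x) - 2*x - 2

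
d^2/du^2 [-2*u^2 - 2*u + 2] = -4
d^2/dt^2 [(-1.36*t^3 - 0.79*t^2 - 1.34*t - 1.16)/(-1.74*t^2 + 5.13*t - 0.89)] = (7.105427357601e-15*t^5 - 5.6843418860808e-14*t^4 + 89.58714*t^3 - 23.52438*t^2 - 68.11356*t + 70.95005)/(5.268024*t^6 - 46.594764*t^5 + 145.45791*t^4 - 182.671605*t^3 + 74.400885*t^2 - 12.190419*t + 0.704969)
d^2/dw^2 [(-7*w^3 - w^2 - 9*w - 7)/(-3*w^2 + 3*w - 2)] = 2*(111*w^3 + 45*w^2 - 267*w + 79)/(27*w^6 - 81*w^5 + 135*w^4 - 135*w^3 + 90*w^2 - 36*w + 8)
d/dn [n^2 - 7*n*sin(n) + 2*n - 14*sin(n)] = -7*n*cos(n) + 2*n - 7*sin(n) - 14*cos(n) + 2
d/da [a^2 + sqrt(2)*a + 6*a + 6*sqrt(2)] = 2*a + sqrt(2) + 6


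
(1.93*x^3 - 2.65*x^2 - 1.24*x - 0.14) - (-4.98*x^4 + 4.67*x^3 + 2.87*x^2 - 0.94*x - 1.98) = 4.98*x^4 - 2.74*x^3 - 5.52*x^2 - 0.3*x + 1.84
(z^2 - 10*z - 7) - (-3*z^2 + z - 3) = 4*z^2 - 11*z - 4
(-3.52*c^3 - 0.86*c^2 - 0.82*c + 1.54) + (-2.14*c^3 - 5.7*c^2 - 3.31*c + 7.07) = -5.66*c^3 - 6.56*c^2 - 4.13*c + 8.61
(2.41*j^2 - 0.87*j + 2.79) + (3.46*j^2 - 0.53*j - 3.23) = 5.87*j^2 - 1.4*j - 0.44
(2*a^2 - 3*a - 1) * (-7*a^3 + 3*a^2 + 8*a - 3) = -14*a^5 + 27*a^4 + 14*a^3 - 33*a^2 + a + 3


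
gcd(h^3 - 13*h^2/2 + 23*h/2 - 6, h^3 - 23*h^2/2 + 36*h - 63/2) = h - 3/2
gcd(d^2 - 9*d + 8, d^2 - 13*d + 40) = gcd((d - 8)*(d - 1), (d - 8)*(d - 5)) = d - 8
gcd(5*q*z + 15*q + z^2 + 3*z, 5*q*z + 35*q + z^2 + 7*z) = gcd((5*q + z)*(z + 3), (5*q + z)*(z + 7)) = 5*q + z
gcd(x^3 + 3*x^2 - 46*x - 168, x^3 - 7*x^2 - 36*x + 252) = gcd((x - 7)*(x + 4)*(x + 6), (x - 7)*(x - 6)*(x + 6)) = x^2 - x - 42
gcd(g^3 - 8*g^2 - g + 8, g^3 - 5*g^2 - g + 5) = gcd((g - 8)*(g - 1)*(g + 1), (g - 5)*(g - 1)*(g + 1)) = g^2 - 1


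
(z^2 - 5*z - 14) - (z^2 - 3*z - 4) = -2*z - 10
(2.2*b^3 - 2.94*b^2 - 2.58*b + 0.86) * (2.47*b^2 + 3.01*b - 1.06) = 5.434*b^5 - 0.6398*b^4 - 17.554*b^3 - 2.5252*b^2 + 5.3234*b - 0.9116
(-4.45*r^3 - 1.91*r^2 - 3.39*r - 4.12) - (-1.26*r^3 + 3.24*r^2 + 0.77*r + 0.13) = -3.19*r^3 - 5.15*r^2 - 4.16*r - 4.25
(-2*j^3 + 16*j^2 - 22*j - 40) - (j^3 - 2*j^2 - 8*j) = -3*j^3 + 18*j^2 - 14*j - 40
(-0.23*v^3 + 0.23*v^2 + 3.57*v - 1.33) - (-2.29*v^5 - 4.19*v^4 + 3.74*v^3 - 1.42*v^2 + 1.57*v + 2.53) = 2.29*v^5 + 4.19*v^4 - 3.97*v^3 + 1.65*v^2 + 2.0*v - 3.86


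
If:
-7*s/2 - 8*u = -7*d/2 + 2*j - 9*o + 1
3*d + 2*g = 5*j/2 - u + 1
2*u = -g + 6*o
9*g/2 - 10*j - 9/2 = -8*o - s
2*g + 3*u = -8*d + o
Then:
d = 78*u/811 - 429/1622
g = 936/811 - 1520*u/811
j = 167/811 - 798*u/811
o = 17*u/811 + 156/811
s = -1276*u/811 - 281/1622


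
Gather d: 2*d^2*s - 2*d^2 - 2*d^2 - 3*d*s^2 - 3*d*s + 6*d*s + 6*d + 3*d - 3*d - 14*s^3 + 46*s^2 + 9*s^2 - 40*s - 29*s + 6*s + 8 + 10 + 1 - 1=d^2*(2*s - 4) + d*(-3*s^2 + 3*s + 6) - 14*s^3 + 55*s^2 - 63*s + 18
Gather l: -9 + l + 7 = l - 2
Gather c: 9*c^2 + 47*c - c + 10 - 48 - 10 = 9*c^2 + 46*c - 48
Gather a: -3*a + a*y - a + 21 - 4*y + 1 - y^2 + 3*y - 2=a*(y - 4) - y^2 - y + 20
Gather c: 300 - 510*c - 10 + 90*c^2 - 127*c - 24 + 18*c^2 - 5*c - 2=108*c^2 - 642*c + 264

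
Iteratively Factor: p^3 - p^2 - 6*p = (p - 3)*(p^2 + 2*p) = (p - 3)*(p + 2)*(p)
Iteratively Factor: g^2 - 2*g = (g - 2)*(g)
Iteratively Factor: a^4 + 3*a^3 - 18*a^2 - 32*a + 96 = (a - 3)*(a^3 + 6*a^2 - 32) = (a - 3)*(a + 4)*(a^2 + 2*a - 8) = (a - 3)*(a + 4)^2*(a - 2)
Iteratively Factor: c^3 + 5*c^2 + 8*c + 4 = (c + 1)*(c^2 + 4*c + 4) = (c + 1)*(c + 2)*(c + 2)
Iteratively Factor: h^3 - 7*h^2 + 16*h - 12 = (h - 3)*(h^2 - 4*h + 4) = (h - 3)*(h - 2)*(h - 2)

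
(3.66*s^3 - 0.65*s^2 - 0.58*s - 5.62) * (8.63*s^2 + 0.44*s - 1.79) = 31.5858*s^5 - 3.9991*s^4 - 11.8428*s^3 - 47.5923*s^2 - 1.4346*s + 10.0598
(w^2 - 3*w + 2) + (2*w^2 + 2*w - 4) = 3*w^2 - w - 2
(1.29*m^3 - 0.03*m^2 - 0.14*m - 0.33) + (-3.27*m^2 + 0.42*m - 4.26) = 1.29*m^3 - 3.3*m^2 + 0.28*m - 4.59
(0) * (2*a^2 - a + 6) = 0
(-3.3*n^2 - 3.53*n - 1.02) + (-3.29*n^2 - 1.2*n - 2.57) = -6.59*n^2 - 4.73*n - 3.59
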